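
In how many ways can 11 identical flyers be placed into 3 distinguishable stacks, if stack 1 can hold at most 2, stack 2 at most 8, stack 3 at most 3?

6

Without the upper bounds there are C(13,2) = 78 ways to split 11 among 3 stacks.
Subtract solutions that violate a single cap (substitute x_i' = x_i − (cap_i+1)): x_1 ≥ 3 gives C(10,2) = 45; x_2 ≥ 9 gives C(4,2) = 6; x_3 ≥ 4 gives C(9,2) = 36. Together 87.
Add back pairs where two caps are both exceeded: 0 + 15 + 0 = 15.
By inclusion–exclusion the count is 78 − 87 + 15 = 6.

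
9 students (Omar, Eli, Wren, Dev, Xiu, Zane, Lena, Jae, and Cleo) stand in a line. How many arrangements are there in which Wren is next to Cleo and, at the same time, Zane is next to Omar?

Treat {Wren,Cleo} as one block (2 orders) and {Zane,Omar} as another (2 orders).
That leaves 7 units to arrange: 2 × 2 × 7! = 4 × 5040 = 20160.

20160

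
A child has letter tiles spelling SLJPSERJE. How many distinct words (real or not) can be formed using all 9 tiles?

The 9 letters of SLJPSERJE have repeats: E appearing twice, J appearing twice, and S appearing twice.
Dividing 9! = 362880 by 2!·2!·2! = 8 for the repeated letters gives 45360.

45360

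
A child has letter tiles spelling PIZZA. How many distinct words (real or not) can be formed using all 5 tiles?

60

Letter multiplicities in PIZZA: A×1, I×1, P×1, Z×2.
The number of distinct arrangements is 5!/(2!) = 120/2 = 60.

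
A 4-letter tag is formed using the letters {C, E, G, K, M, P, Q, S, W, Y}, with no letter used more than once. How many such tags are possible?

With no repetition, fill the 4 letters in order: 10 choices, then 9, down to 7.
That product is 10 × 9 × 8 × 7 = 5040.

5040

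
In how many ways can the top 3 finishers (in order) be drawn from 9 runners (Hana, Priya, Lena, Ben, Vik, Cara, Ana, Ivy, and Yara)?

This is an ordered selection of 3 from 9: P(9,3).
That gives 9 × 8 × 7 = 504.

504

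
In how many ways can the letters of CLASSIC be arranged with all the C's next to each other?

360

Treat the 2 copies of C as a single block. The multiset to arrange is then {CC, A, I, L, S, S}, 6 items in all.
That gives (6)!/(2!) = 360 arrangements.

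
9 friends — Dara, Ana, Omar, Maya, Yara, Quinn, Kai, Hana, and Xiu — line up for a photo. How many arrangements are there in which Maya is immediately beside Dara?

80640

Place the 7 others and the Maya-Dara pair as 8 objects in a line; the pair has 2 internal arrangements.
That gives 2 × 8! = 2 × 40320 = 80640.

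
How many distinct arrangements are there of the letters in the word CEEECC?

20

Letter multiplicities in CEEECC: C×3, E×3.
Dividing 6! = 720 by 3!·3! = 36 for the repeated letters gives 20.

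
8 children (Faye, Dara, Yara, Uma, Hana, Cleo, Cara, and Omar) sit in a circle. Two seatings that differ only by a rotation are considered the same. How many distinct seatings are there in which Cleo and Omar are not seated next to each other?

All circular seatings of 8 people number (7)! = 5040.
Seatings with Cleo beside Omar: treat them as a block with 2 internal orders, giving 2 × (6)! = 1440.
Subtracting, 5040 − 1440 = 3600.

3600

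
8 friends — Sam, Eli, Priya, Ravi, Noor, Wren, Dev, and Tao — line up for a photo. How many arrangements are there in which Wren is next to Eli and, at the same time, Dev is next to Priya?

2880

Treat {Wren,Eli} as one block (2 orders) and {Dev,Priya} as another (2 orders).
That leaves 6 units to arrange: 2 × 2 × 6! = 4 × 720 = 2880.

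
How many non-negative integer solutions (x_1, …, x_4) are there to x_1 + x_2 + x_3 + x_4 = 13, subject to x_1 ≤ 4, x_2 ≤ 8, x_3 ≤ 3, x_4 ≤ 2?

Ignoring the caps, the number of non-negative solutions to x_1+…+x_4 = 13 is C(16,3) = 560.
Subtract solutions that violate a single cap (substitute x_i' = x_i − (cap_i+1)): x_1 ≥ 5 gives C(11,3) = 165; x_2 ≥ 9 gives C(7,3) = 35; x_3 ≥ 4 gives C(12,3) = 220; x_4 ≥ 3 gives C(13,3) = 286. Together 706.
Add back pairs where two caps are both exceeded: 0 + 35 + 56 + 1 + 4 + 84 = 180.
Subtract triples: 0 + 0 + 4 + 0 = 4.
By inclusion–exclusion the count is 560 − 706 + 180 − 4 = 30.

30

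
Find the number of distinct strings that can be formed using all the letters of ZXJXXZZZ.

280

The 8 letters of ZXJXXZZZ have repeats: X appearing 3 times and Z appearing 4 times.
The number of distinct arrangements is 8!/(4!·3!) = 40320/144 = 280.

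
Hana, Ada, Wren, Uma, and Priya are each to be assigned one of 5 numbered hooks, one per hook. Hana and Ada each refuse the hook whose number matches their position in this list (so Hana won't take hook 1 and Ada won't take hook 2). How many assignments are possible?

78

Let Aᵢ (for i ∈ {1, 2}) be the placements that put person i in their forbidden hook. Any j of these fix j positions, leaving (5−j)! ways to fill the rest, and there are C(2,j) ways to pick which j.
By inclusion–exclusion, the number of valid placements is Σ_{j=0}^{2} (−1)^j C(2,j)·(5−j)!.
Computing: 120 − 48 + 6 = 78.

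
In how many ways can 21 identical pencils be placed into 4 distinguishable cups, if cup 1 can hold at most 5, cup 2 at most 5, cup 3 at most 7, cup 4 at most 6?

Without the upper bounds there are C(24,3) = 2024 ways to split 21 among 4 cups.
Subtract solutions that violate a single cap (substitute x_i' = x_i − (cap_i+1)): x_1 ≥ 6 gives C(18,3) = 816; x_2 ≥ 6 gives C(18,3) = 816; x_3 ≥ 8 gives C(16,3) = 560; x_4 ≥ 7 gives C(17,3) = 680. Together 2872.
Add back pairs where two caps are both exceeded: 220 + 120 + 165 + 120 + 165 + 84 = 874.
Subtract triples: 4 + 10 + 1 + 1 = 16.
By inclusion–exclusion the count is 2024 − 2872 + 874 − 16 = 10.

10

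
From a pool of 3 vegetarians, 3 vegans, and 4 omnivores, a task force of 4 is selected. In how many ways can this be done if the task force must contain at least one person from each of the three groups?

Total 4-person selections from all 10: C(10,4) = 210.
Selections missing a whole group: no vegetarians → C(7,4) = 35; no vegans → C(7,4) = 35; no omnivores → C(6,4) = 15.
Add back selections omitting two groups (i.e. drawn from a single group): C(3,4) + C(3,4) + C(4,4) = 1.
By inclusion–exclusion: 210 − 85 + 1 = 126.

126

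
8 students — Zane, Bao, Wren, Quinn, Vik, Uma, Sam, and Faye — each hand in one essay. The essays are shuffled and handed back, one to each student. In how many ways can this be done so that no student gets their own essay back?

14833

Count assignments avoiding every fixed point. For any j of the 8 students fixed to their own essay, the other 8−j can be arranged in (8−j)! ways.
By inclusion–exclusion this is Σ_{j=0}^{8} (−1)^j C(8,j)·(8−j)!.
Computing: 40320 − 40320 + 20160 − 6720 + 1680 − 336 + 56 − 8 + 1 = 14833.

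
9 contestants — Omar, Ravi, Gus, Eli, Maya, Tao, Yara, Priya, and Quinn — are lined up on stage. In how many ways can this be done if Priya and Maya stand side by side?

80640

Treat {Priya, Maya} as a single unit. There are 8 units to order, and the pair itself can be ordered 2 ways.
That gives 2 × 8! = 2 × 40320 = 80640.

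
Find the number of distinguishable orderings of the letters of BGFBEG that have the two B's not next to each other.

120

There are 6!/(2!·2!) = 180 arrangements of BGFBEG in total.
Arrangements with the B's together: treat BB as one letter, giving (5)!/(2!) = 60.
Subtracting, 180 − 60 = 120 arrangements keep the B's apart.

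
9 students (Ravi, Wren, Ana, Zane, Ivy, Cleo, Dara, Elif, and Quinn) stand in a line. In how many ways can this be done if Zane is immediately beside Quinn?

Glue Zane and Quinn into one block (2 internal orders), leaving 8 units to arrange in a row.
That gives 2 × 8! = 2 × 40320 = 80640.

80640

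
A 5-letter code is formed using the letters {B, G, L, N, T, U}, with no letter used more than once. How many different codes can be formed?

720

This is a permutation of 5 out of 6: P(6,5) = 6!/1!.
That product is 6 × 5 × 4 × 3 × 2 = 720.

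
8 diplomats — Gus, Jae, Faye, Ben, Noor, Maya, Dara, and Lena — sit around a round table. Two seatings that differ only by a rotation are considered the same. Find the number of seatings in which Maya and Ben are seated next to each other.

Glue Maya and Ben into a block (2 internal orders). Seating 7 units around a circle gives (6)! arrangements.
So 2 × (6)! = 2 × 720 = 1440.

1440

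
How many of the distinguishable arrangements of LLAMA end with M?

Fix M in the last position and arrange the remaining 4 letters.
Those 4 letters have A appearing twice and L appearing twice, giving (4)!/(2!·2!) = 6.

6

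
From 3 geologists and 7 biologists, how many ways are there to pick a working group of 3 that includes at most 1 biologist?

22

Split by how many biologists are chosen (0 through 1).
Sum: C(7,0)·C(3,3) + C(7,1)·C(3,2) = 1 + 21 = 22.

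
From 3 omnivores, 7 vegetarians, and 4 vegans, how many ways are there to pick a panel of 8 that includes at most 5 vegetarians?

Split by how many vegetarians are chosen (0 through 5).
Sum: C(7,0)·C(7,8) + C(7,1)·C(7,7) + C(7,2)·C(7,6) + C(7,3)·C(7,5) + C(7,4)·C(7,4) + C(7,5)·C(7,3) = 0 + 7 + 147 + 735 + 1225 + 735 = 2849.

2849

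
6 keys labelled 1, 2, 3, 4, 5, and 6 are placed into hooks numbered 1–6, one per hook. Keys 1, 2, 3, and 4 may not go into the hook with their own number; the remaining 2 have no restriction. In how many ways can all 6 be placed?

362

Let Aᵢ (for 1 ≤ i ≤ 4) be the placements that put key i in its forbidden hook. Any j of these fix j positions, leaving (6−j)! ways to fill the rest, and there are C(4,j) ways to pick which j.
By inclusion–exclusion, the number of valid placements is Σ_{j=0}^{4} (−1)^j C(4,j)·(6−j)!.
Computing: 720 − 480 + 144 − 24 + 2 = 362.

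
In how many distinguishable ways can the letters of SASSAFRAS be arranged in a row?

The 9 letters of SASSAFRAS have repeats: A appearing 3 times and S appearing 4 times.
So there are 9! / (4!·3!) = 2520 distinguishable arrangements.

2520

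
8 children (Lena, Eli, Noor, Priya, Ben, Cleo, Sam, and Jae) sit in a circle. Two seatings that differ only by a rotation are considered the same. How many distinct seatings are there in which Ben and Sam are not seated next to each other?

3600

All circular seatings of 8 people number (7)! = 5040.
Seatings with Ben beside Sam: treat them as a block with 2 internal orders, giving 2 × (6)! = 1440.
Subtracting, 5040 − 1440 = 3600.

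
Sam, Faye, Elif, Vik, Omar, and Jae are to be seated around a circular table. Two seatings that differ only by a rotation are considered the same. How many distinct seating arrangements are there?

120

Around a circle, 6 distinct people have 6!/6 = (5)! = 120 rotationally distinct seatings.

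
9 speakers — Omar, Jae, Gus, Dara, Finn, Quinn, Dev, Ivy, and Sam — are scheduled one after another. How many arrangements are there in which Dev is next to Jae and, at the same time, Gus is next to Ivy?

20160

Treat {Dev,Jae} as one block (2 orders) and {Gus,Ivy} as another (2 orders).
That leaves 7 units to arrange: 2 × 2 × 7! = 4 × 5040 = 20160.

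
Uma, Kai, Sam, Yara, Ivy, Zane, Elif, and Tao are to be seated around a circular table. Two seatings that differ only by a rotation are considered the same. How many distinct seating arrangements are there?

Around a circle, 8 distinct people have 8!/8 = (7)! = 5040 rotationally distinct seatings.

5040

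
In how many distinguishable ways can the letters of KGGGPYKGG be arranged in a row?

1512

The 9 letters of KGGGPYKGG have repeats: G appearing 5 times and K appearing twice.
So there are 9! / (5!·2!) = 1512 distinguishable arrangements.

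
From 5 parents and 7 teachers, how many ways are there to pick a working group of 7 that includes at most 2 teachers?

21

Split by how many teachers are chosen (0 through 2).
Sum: C(7,0)·C(5,7) + C(7,1)·C(5,6) + C(7,2)·C(5,5) = 0 + 0 + 21 = 21.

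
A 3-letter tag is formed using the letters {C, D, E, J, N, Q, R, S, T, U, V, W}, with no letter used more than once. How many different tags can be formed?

Choose and order 3 of the 12 symbols: the first letter has 12 options, the next 11, then 10.
That product is 12 × 11 × 10 = 1320.

1320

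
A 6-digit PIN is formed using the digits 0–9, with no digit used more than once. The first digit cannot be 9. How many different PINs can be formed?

The first digit has 10−1 = 9 choices (anything except 9).
The remaining 5 digits are filled from the other 9 symbols without repetition: 9 × 8 × 7 × 6 × 5 = 15120.
Total: 9 × 15120 = 136080.

136080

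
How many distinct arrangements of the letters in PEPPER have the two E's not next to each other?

40

Total arrangements of PEPPER: 6!/(3!·2!) = 60.
Arrangements with the E's together: treat EE as one letter, giving (5)!/(3!) = 20.
Subtracting, 60 − 20 = 40 arrangements keep the E's apart.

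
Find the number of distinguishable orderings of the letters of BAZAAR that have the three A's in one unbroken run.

Treat the 3 copies of A as a single block. The multiset to arrange is then {AAA, B, R, Z}, 4 items in all.
All 4 items are distinct, so there are (4)! = 24 arrangements.

24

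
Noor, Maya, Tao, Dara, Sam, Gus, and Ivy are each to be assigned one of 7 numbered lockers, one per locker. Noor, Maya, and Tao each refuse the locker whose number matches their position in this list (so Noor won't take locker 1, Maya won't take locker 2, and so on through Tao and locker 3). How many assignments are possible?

Let Aᵢ (for i ∈ {1, 2, 3}) be the placements that put person i in their forbidden locker. Any j of these fix j positions, leaving (7−j)! ways to fill the rest, and there are C(3,j) ways to pick which j.
By inclusion–exclusion, the number of valid placements is Σ_{j=0}^{3} (−1)^j C(3,j)·(7−j)!.
Computing: 5040 − 2160 + 360 − 24 = 3216.

3216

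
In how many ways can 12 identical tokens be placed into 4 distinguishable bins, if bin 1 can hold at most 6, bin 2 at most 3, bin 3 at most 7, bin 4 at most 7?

Without the upper bounds there are C(15,3) = 455 ways to split 12 among 4 bins.
Subtract solutions that violate a single cap (substitute x_i' = x_i − (cap_i+1)): x_1 ≥ 7 gives C(8,3) = 56; x_2 ≥ 4 gives C(11,3) = 165; x_3 ≥ 8 gives C(7,3) = 35; x_4 ≥ 8 gives C(7,3) = 35. Together 291.
Add back pairs where two caps are both exceeded: 4 + 0 + 0 + 1 + 1 + 0 = 6.
By inclusion–exclusion the count is 455 − 291 + 6 = 170.

170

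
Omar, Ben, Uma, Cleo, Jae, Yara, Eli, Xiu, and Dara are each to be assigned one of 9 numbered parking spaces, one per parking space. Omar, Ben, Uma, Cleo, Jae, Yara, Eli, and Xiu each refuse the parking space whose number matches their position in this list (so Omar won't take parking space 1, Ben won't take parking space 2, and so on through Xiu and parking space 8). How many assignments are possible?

148329

Let Aᵢ (for 1 ≤ i ≤ 8) be the placements that put person i in their forbidden parking space. Any j of these fix j positions, leaving (9−j)! ways to fill the rest, and there are C(8,j) ways to pick which j.
By inclusion–exclusion, the number of valid placements is Σ_{j=0}^{8} (−1)^j C(8,j)·(9−j)!.
Computing: 362880 − 322560 + 141120 − 40320 + 8400 − 1344 + 168 − 16 + 1 = 148329.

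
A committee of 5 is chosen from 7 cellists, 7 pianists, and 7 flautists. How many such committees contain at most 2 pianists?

Split by how many pianists are chosen (0 through 2).
Sum: C(7,0)·C(14,5) + C(7,1)·C(14,4) + C(7,2)·C(14,3) = 2002 + 7007 + 7644 = 16653.

16653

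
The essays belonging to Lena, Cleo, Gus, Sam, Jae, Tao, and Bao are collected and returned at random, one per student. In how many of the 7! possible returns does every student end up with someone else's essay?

Count assignments avoiding every fixed point. For any j of the 7 students fixed to their own essay, the other 7−j can be arranged in (7−j)! ways.
By inclusion–exclusion this is Σ_{j=0}^{7} (−1)^j C(7,j)·(7−j)!.
Computing: 5040 − 5040 + 2520 − 840 + 210 − 42 + 7 − 1 = 1854.

1854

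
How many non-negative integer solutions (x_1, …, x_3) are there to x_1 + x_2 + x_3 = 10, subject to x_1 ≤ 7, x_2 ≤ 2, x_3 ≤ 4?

Ignoring the caps, the number of non-negative solutions to x_1+…+x_3 = 10 is C(12,2) = 66.
Subtract solutions that violate a single cap (substitute x_i' = x_i − (cap_i+1)): x_1 ≥ 8 gives C(4,2) = 6; x_2 ≥ 3 gives C(9,2) = 36; x_3 ≥ 5 gives C(7,2) = 21. Together 63.
Add back pairs where two caps are both exceeded: 0 + 0 + 6 = 6.
By inclusion–exclusion the count is 66 − 63 + 6 = 9.

9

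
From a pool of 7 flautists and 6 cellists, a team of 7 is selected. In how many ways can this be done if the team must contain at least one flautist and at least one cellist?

With no constraint there are C(13,7) = 1716 possible selections.
Selections missing a whole group: no flautists → C(6,7) = 0; no cellists → C(7,7) = 1.
Both groups omitted at once is impossible, so 1716 − 1 = 1715.

1715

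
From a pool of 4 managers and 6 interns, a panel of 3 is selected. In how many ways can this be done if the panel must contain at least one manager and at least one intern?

96

With no constraint there are C(10,3) = 120 possible selections.
Selections missing a whole group: no managers → C(6,3) = 20; no interns → C(4,3) = 4.
Both groups omitted at once is impossible, so 120 − 24 = 96.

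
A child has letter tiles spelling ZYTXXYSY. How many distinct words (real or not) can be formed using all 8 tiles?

3360

ZYTXXYSY has 8 letters with X appearing twice and Y appearing 3 times.
Dividing 8! = 40320 by 3!·2! = 12 for the repeated letters gives 3360.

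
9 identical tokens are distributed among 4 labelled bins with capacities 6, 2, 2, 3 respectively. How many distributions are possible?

26

Ignoring the caps, the number of non-negative solutions to x_1+…+x_4 = 9 is C(12,3) = 220.
Subtract solutions that violate a single cap (substitute x_i' = x_i − (cap_i+1)): x_1 ≥ 7 gives C(5,3) = 10; x_2 ≥ 3 gives C(9,3) = 84; x_3 ≥ 3 gives C(9,3) = 84; x_4 ≥ 4 gives C(8,3) = 56. Together 234.
Add back pairs where two caps are both exceeded: 0 + 0 + 0 + 20 + 10 + 10 = 40.
By inclusion–exclusion the count is 220 − 234 + 40 = 26.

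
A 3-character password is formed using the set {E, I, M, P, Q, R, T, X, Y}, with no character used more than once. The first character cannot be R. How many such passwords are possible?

The first character has 9−1 = 8 choices (anything except R).
The remaining 2 characters are filled from the other 8 symbols without repetition: 8 × 7 = 56.
Total: 8 × 56 = 448.

448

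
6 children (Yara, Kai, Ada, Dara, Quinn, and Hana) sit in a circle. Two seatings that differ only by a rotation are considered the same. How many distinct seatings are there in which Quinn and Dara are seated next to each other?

48

Glue Quinn and Dara into a block (2 internal orders). Seating 5 units around a circle gives (4)! arrangements.
So 2 × (4)! = 2 × 24 = 48.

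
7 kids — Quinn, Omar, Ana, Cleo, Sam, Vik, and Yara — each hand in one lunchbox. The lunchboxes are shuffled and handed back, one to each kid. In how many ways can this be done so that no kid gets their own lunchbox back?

This is the derangement count D_7: permutations of 7 items with no fixed point.
By inclusion–exclusion this is Σ_{j=0}^{7} (−1)^j C(7,j)·(7−j)!.
Computing: 5040 − 5040 + 2520 − 840 + 210 − 42 + 7 − 1 = 1854.

1854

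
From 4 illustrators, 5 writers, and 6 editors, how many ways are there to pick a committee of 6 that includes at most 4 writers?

4995

Split by how many writers are chosen (0 through 4).
Sum: C(5,0)·C(10,6) + C(5,1)·C(10,5) + C(5,2)·C(10,4) + C(5,3)·C(10,3) + C(5,4)·C(10,2) = 210 + 1260 + 2100 + 1200 + 225 = 4995.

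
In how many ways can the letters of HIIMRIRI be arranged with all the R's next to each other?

Treat the 2 copies of R as a single block. The multiset to arrange is then {RR, H, I, I, I, I, M}, 7 items in all.
That gives (7)!/(4!) = 210 arrangements.

210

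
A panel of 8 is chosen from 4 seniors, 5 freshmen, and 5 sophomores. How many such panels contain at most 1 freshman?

189

Split by how many freshmen are chosen (0 through 1).
Sum: C(5,0)·C(9,8) + C(5,1)·C(9,7) = 9 + 180 = 189.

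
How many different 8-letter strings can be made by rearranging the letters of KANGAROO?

KANGAROO has 8 letters with A appearing twice and O appearing twice.
The number of distinct arrangements is 8!/(2!·2!) = 40320/4 = 10080.

10080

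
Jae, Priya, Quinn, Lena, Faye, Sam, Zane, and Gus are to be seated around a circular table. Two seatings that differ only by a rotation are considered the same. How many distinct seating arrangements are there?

Seat Jae anywhere (absorbing the rotational symmetry), then permute the other 7: (7)! = 5040.

5040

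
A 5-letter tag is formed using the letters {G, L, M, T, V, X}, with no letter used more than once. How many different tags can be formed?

Choose and order 5 of the 6 symbols: the first letter has 6 options, the next 5, and so on down to 2.
That product is 6 × 5 × 4 × 3 × 2 = 720.

720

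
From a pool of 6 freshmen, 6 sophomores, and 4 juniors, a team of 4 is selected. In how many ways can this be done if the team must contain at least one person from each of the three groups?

936

Unrestricted: C(16,4) = 1820 ways to pick any 4 of the 16.
Selections missing a whole group: no freshmen → C(10,4) = 210; no sophomores → C(10,4) = 210; no juniors → C(12,4) = 495.
Add back selections omitting two groups (i.e. drawn from a single group): C(6,4) + C(6,4) + C(4,4) = 31.
By inclusion–exclusion: 1820 − 915 + 31 = 936.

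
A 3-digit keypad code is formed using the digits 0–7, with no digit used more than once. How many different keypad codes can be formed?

Choose and order 3 of the 8 symbols: the first digit has 8 options, the next 7, then 6.
8 × 7 × 6 = 336.

336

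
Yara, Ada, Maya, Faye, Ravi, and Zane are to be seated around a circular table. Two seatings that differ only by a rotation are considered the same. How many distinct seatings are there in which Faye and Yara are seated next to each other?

48

Treat {Faye, Yara} as one unit (2 internal orders) and seat the resulting 5 units around the table: (4)! circular arrangements.
So 2 × (4)! = 2 × 24 = 48.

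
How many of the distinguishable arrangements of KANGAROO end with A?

2520

Fix A in the last position and arrange the remaining 7 letters.
Those 7 letters have O appearing twice, giving (7)!/(2!) = 2520.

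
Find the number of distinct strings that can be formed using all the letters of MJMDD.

30

Letter multiplicities in MJMDD: D×2, J×1, M×2.
Dividing 5! = 120 by 2!·2! = 4 for the repeated letters gives 30.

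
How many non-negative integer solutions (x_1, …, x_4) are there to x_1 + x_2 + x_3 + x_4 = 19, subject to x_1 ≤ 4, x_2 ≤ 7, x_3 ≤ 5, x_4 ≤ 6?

20

By stars and bars, unrestricted non-negative solutions to x_1+…+x_4 = 19 number C(19+3,3) = 1540.
Subtract solutions that violate a single cap (substitute x_i' = x_i − (cap_i+1)): x_1 ≥ 5 gives C(17,3) = 680; x_2 ≥ 8 gives C(14,3) = 364; x_3 ≥ 6 gives C(16,3) = 560; x_4 ≥ 7 gives C(15,3) = 455. Together 2059.
Add back pairs where two caps are both exceeded: 84 + 165 + 120 + 56 + 35 + 84 = 544.
Subtract triples: 1 + 0 + 4 + 0 = 5.
By inclusion–exclusion the count is 1540 − 2059 + 544 − 5 = 20.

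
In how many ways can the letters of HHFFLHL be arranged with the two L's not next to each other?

Total arrangements of HHFFLHL: 7!/(3!·2!·2!) = 210.
Arrangements with the L's together: treat LL as one letter, giving (6)!/(3!·2!) = 60.
Hence 210 − 60 = 150.

150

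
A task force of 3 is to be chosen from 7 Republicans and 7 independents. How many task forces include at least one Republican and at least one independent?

With no constraint there are C(14,3) = 364 possible selections.
Selections missing a whole group: no Republicans → C(7,3) = 35; no independents → C(7,3) = 35.
Both groups omitted at once is impossible, so 364 − 70 = 294.

294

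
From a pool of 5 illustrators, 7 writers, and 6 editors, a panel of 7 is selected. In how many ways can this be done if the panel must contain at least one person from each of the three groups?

Unrestricted: C(18,7) = 31824 ways to pick any 7 of the 18.
Subtract selections that omit an entire group: no illustrators → C(13,7) = 1716; no writers → C(11,7) = 330; no editors → C(12,7) = 792.
Add back selections omitting two groups (i.e. drawn from a single group): C(5,7) + C(7,7) + C(6,7) = 1.
By inclusion–exclusion: 31824 − 2838 + 1 = 28987.

28987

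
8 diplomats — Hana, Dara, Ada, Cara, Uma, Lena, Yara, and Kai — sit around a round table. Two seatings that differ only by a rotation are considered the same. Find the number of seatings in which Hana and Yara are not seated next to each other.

3600

Without the restriction there are (7)! = 5040 seatings.
Those with Hana next to Yara: fuse the pair into one unit and seat 7 units around a circle — 2·(6)! = 1440.
Subtracting, 5040 − 1440 = 3600.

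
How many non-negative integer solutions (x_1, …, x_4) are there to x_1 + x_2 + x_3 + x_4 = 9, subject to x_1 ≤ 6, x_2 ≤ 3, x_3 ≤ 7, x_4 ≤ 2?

76

By stars and bars, unrestricted non-negative solutions to x_1+…+x_4 = 9 number C(9+3,3) = 220.
Subtract solutions that violate a single cap (substitute x_i' = x_i − (cap_i+1)): x_1 ≥ 7 gives C(5,3) = 10; x_2 ≥ 4 gives C(8,3) = 56; x_3 ≥ 8 gives C(4,3) = 4; x_4 ≥ 3 gives C(9,3) = 84. Together 154.
Add back pairs where two caps are both exceeded: 0 + 0 + 0 + 0 + 10 + 0 = 10.
By inclusion–exclusion the count is 220 − 154 + 10 = 76.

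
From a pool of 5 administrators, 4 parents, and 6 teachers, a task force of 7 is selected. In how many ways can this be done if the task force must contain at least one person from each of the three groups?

With no constraint there are C(15,7) = 6435 possible selections.
Subtract selections that omit an entire group: no administrators → C(10,7) = 120; no parents → C(11,7) = 330; no teachers → C(9,7) = 36.
Add back selections omitting two groups (i.e. drawn from a single group): C(5,7) + C(4,7) + C(6,7) = 0.
By inclusion–exclusion: 6435 − 486 + 0 = 5949.

5949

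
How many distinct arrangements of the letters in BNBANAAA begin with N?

With the first slot taken by N, it remains to arrange the other 7 letters (BBANAAA).
Those 7 letters have A appearing 4 times and B appearing twice, giving (7)!/(4!·2!) = 105.

105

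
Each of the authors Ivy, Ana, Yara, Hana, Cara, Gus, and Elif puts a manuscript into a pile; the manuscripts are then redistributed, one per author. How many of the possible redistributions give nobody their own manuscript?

Let Aᵢ be the assignments in which author i gets their own manuscript. We want the size of the complement of A₁∪…∪A_7.
By inclusion–exclusion this is Σ_{j=0}^{7} (−1)^j C(7,j)·(7−j)!.
Computing: 5040 − 5040 + 2520 − 840 + 210 − 42 + 7 − 1 = 1854.

1854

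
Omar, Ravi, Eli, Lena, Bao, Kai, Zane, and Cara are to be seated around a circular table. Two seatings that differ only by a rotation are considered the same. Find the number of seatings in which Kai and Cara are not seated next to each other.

3600

Without the restriction there are (7)! = 5040 seatings.
Seatings with Kai beside Cara: treat them as a block with 2 internal orders, giving 2 × (6)! = 1440.
Subtracting, 5040 − 1440 = 3600.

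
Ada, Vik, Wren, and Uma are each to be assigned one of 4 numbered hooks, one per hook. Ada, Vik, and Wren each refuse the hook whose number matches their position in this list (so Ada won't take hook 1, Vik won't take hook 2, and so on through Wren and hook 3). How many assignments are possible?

Let Aᵢ (for i ∈ {1, 2, 3}) be the placements that put person i in their forbidden hook. Any j of these fix j positions, leaving (4−j)! ways to fill the rest, and there are C(3,j) ways to pick which j.
By inclusion–exclusion, the number of valid placements is Σ_{j=0}^{3} (−1)^j C(3,j)·(4−j)!.
Computing: 24 − 18 + 6 − 1 = 11.

11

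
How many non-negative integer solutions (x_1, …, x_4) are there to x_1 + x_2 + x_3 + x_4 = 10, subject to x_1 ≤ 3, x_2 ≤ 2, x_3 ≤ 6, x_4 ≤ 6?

Ignoring the caps, the number of non-negative solutions to x_1+…+x_4 = 10 is C(13,3) = 286.
Subtract solutions that violate a single cap (substitute x_i' = x_i − (cap_i+1)): x_1 ≥ 4 gives C(9,3) = 84; x_2 ≥ 3 gives C(10,3) = 120; x_3 ≥ 7 gives C(6,3) = 20; x_4 ≥ 7 gives C(6,3) = 20. Together 244.
Add back pairs where two caps are both exceeded: 20 + 0 + 0 + 1 + 1 + 0 = 22.
By inclusion–exclusion the count is 286 − 244 + 22 = 64.

64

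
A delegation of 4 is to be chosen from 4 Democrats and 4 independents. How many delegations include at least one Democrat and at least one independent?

68

Unrestricted: C(8,4) = 70 ways to pick any 4 of the 8.
Selections missing a whole group: no Democrats → C(4,4) = 1; no independents → C(4,4) = 1.
Both groups omitted at once is impossible, so 70 − 2 = 68.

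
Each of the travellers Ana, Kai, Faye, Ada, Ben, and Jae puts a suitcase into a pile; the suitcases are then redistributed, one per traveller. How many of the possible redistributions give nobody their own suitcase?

This is the derangement count D_6: permutations of 6 items with no fixed point.
By inclusion–exclusion this is Σ_{j=0}^{6} (−1)^j C(6,j)·(6−j)!.
Computing: 720 − 720 + 360 − 120 + 30 − 6 + 1 = 265.

265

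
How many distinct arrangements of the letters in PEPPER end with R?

10

Fix R in the last position and arrange the remaining 5 letters.
Those 5 letters have E appearing twice and P appearing 3 times, giving (5)!/(3!·2!) = 10.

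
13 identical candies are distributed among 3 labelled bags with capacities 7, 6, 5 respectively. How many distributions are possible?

21

Ignoring the caps, the number of non-negative solutions to x_1+…+x_3 = 13 is C(15,2) = 105.
Subtract solutions that violate a single cap (substitute x_i' = x_i − (cap_i+1)): x_1 ≥ 8 gives C(7,2) = 21; x_2 ≥ 7 gives C(8,2) = 28; x_3 ≥ 6 gives C(9,2) = 36. Together 85.
Add back pairs where two caps are both exceeded: 0 + 0 + 1 = 1.
By inclusion–exclusion the count is 105 − 85 + 1 = 21.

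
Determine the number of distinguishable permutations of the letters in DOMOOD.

The 6 letters of DOMOOD have repeats: D appearing twice and O appearing 3 times.
Dividing 6! = 720 by 3!·2! = 12 for the repeated letters gives 60.

60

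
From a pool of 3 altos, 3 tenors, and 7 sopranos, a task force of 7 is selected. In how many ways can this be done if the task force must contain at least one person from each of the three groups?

1477

Total 7-person selections from all 13: C(13,7) = 1716.
Subtract selections that omit an entire group: no altos → C(10,7) = 120; no tenors → C(10,7) = 120; no sopranos → C(6,7) = 0.
Add back selections omitting two groups (i.e. drawn from a single group): C(3,7) + C(3,7) + C(7,7) = 1.
By inclusion–exclusion: 1716 − 240 + 1 = 1477.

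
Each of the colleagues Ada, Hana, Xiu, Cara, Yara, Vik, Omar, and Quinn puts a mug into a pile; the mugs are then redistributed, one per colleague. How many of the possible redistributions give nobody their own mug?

14833

This is the derangement count D_8: permutations of 8 items with no fixed point.
By inclusion–exclusion this is Σ_{j=0}^{8} (−1)^j C(8,j)·(8−j)!.
Computing: 40320 − 40320 + 20160 − 6720 + 1680 − 336 + 56 − 8 + 1 = 14833.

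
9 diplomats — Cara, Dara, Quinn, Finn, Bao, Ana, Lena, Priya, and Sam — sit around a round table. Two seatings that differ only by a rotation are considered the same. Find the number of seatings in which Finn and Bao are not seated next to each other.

30240

Without the restriction there are (8)! = 40320 seatings.
Those with Finn next to Bao: fuse the pair into one unit and seat 8 units around a circle — 2·(7)! = 10080.
Subtracting, 40320 − 10080 = 30240.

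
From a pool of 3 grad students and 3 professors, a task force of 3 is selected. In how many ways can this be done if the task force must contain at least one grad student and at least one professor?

With no constraint there are C(6,3) = 20 possible selections.
Subtract selections that omit an entire group: no grad students → C(3,3) = 1; no professors → C(3,3) = 1.
Both groups omitted at once is impossible, so 20 − 2 = 18.

18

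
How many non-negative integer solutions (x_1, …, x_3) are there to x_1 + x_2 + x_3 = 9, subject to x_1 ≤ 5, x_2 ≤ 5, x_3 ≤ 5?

By stars and bars, unrestricted non-negative solutions to x_1+…+x_3 = 9 number C(9+2,2) = 55.
Subtract solutions that violate a single cap (substitute x_i' = x_i − (cap_i+1)): x_1 ≥ 6 gives C(5,2) = 10; x_2 ≥ 6 gives C(5,2) = 10; x_3 ≥ 6 gives C(5,2) = 10. Together 30.
No two caps can be exceeded simultaneously, so the pair terms are all 0.
By inclusion–exclusion the count is 55 − 30 + 0 = 25.

25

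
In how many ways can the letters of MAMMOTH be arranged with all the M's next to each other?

Treat the 3 copies of M as a single block. The multiset to arrange is then {MMM, A, H, O, T}, 5 items in all.
All 5 items are distinct, so there are (5)! = 120 arrangements.

120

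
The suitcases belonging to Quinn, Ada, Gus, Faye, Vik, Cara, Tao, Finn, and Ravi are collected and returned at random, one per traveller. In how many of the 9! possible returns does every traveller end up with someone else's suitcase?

133496

This is the derangement count D_9: permutations of 9 items with no fixed point.
By inclusion–exclusion this is Σ_{j=0}^{9} (−1)^j C(9,j)·(9−j)!.
Computing: 362880 − 362880 + 181440 − 60480 + 15120 − 3024 + 504 − 72 + 9 − 1 = 133496.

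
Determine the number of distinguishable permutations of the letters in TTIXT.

TTIXT has 5 letters with T appearing 3 times.
The number of distinct arrangements is 5!/(3!) = 120/6 = 20.

20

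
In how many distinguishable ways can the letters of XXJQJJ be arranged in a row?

60

The 6 letters of XXJQJJ have repeats: J appearing 3 times and X appearing twice.
So there are 6! / (3!·2!) = 60 distinguishable arrangements.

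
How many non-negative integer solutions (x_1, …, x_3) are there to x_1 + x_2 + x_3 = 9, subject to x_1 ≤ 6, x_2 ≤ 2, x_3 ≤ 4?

By stars and bars, unrestricted non-negative solutions to x_1+…+x_3 = 9 number C(9+2,2) = 55.
Subtract solutions that violate a single cap (substitute x_i' = x_i − (cap_i+1)): x_1 ≥ 7 gives C(4,2) = 6; x_2 ≥ 3 gives C(8,2) = 28; x_3 ≥ 5 gives C(6,2) = 15. Together 49.
Add back pairs where two caps are both exceeded: 0 + 0 + 3 = 3.
By inclusion–exclusion the count is 55 − 49 + 3 = 9.

9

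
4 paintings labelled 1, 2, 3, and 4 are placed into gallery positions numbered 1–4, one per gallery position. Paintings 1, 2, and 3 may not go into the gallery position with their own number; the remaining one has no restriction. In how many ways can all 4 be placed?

Let Aᵢ (for i ∈ {1, 2, 3}) be the placements that put painting i in its forbidden gallery position. Any j of these fix j positions, leaving (4−j)! ways to fill the rest, and there are C(3,j) ways to pick which j.
By inclusion–exclusion, the number of valid placements is Σ_{j=0}^{3} (−1)^j C(3,j)·(4−j)!.
Computing: 24 − 18 + 6 − 1 = 11.

11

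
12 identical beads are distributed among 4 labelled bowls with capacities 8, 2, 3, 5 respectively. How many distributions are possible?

Ignoring the caps, the number of non-negative solutions to x_1+…+x_4 = 12 is C(15,3) = 455.
Subtract solutions that violate a single cap (substitute x_i' = x_i − (cap_i+1)): x_1 ≥ 9 gives C(6,3) = 20; x_2 ≥ 3 gives C(12,3) = 220; x_3 ≥ 4 gives C(11,3) = 165; x_4 ≥ 6 gives C(9,3) = 84. Together 489.
Add back pairs where two caps are both exceeded: 1 + 0 + 0 + 56 + 20 + 10 = 87.
By inclusion–exclusion the count is 455 − 489 + 87 = 53.

53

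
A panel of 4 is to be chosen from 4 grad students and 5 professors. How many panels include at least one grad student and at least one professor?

120

Unrestricted: C(9,4) = 126 ways to pick any 4 of the 9.
Subtract selections that omit an entire group: no grad students → C(5,4) = 5; no professors → C(4,4) = 1.
Both groups omitted at once is impossible, so 126 − 6 = 120.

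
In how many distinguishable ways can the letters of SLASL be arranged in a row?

30

SLASL has 5 letters with L appearing twice and S appearing twice.
So there are 5! / (2!·2!) = 30 distinguishable arrangements.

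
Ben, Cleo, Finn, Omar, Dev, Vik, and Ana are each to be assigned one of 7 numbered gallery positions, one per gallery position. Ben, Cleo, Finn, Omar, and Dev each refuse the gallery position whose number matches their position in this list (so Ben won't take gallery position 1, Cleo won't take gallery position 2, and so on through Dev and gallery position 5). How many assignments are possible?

2428

Let Aᵢ (for 1 ≤ i ≤ 5) be the placements that put person i in their forbidden gallery position. Any j of these fix j positions, leaving (7−j)! ways to fill the rest, and there are C(5,j) ways to pick which j.
By inclusion–exclusion, the number of valid placements is Σ_{j=0}^{5} (−1)^j C(5,j)·(7−j)!.
Computing: 5040 − 3600 + 1200 − 240 + 30 − 2 = 2428.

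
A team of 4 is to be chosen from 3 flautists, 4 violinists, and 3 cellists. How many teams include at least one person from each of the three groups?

Total 4-person selections from all 10: C(10,4) = 210.
Subtract selections that omit an entire group: no flautists → C(7,4) = 35; no violinists → C(6,4) = 15; no cellists → C(7,4) = 35.
Add back selections omitting two groups (i.e. drawn from a single group): C(3,4) + C(4,4) + C(3,4) = 1.
By inclusion–exclusion: 210 − 85 + 1 = 126.

126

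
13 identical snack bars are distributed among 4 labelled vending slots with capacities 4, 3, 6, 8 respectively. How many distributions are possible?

Ignoring the caps, the number of non-negative solutions to x_1+…+x_4 = 13 is C(16,3) = 560.
Subtract solutions that violate a single cap (substitute x_i' = x_i − (cap_i+1)): x_1 ≥ 5 gives C(11,3) = 165; x_2 ≥ 4 gives C(12,3) = 220; x_3 ≥ 7 gives C(9,3) = 84; x_4 ≥ 9 gives C(7,3) = 35. Together 504.
Add back pairs where two caps are both exceeded: 35 + 4 + 0 + 10 + 1 + 0 = 50.
By inclusion–exclusion the count is 560 − 504 + 50 = 106.

106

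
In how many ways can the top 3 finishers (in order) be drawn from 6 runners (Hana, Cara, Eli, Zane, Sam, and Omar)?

120

There are 6 choices for 1st place, 5 for 2nd, and 4 for 3rd.
That gives 6 × 5 × 4 = 120.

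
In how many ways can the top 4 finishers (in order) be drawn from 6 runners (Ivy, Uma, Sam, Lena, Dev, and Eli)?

360

This is an ordered selection of 4 from 6: P(6,4).
That gives 6 × 5 × 4 × 3 = 360.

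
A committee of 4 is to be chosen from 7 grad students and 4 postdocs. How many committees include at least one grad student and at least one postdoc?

294

Unrestricted: C(11,4) = 330 ways to pick any 4 of the 11.
Subtract selections that omit an entire group: no grad students → C(4,4) = 1; no postdocs → C(7,4) = 35.
Both groups omitted at once is impossible, so 330 − 36 = 294.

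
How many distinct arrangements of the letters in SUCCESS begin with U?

60

With the first slot taken by U, it remains to arrange the other 6 letters (SCCESS).
Those 6 letters have C appearing twice and S appearing 3 times, giving (6)!/(3!·2!) = 60.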